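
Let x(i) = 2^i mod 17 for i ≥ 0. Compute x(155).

Listing terms: x(0) = 1,  x(1) = 2,  x(2) = 4,  x(3) = 8,  x(4) = 16,  x(5) = 15,  x(6) = 13,  x(7) = 9,  x(8) = 1.
Since x(8) = x(0) = 1, the sequence is periodic with period 8.
(155 - 0) mod 8 = 3, so x(155) = x(3) = 8.

8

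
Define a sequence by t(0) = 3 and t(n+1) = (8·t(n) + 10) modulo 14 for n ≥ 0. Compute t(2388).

6

Listing terms: t(0) = 3,  t(1) = 6,  t(2) = 2,  t(3) = 12,  t(4) = 8,  t(5) = 4,  t(6) = 0,  t(7) = 10,  t(8) = 6.
Since t(8) = t(1) = 6, the sequence is eventually periodic: after a pre-period of length 1 it cycles with period 7.
For n ≥ 1, t(n) depends only on (n - 1) mod 7. (2388 - 1) mod 7 = 0, so t(2388) = t(1) = 6.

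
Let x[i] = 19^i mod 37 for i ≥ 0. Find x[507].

Computing terms: x[0] = 1, x[1] = 19, x[2] = 28, x[3] = 14, x[4] = 7, x[5] = 22, x[6] = 11, x[7] = 24, x[8] = 12, x[9] = 6, x[10] = 3, x[11] = 20, x[12] = 10, x[13] = 5, x[14] = 21, x[15] = 29, x[16] = 33, x[17] = 35, x[18] = 36, x[19] = 18, x[20] = 9, x[21] = 23, x[22] = 30, x[23] = 15, x[24] = 26, x[25] = 13, x[26] = 25, x[27] = 31, x[28] = 34, x[29] = 17, x[30] = 27, x[31] = 32, x[32] = 16, x[33] = 8, x[34] = 4, x[35] = 2, x[36] = 1.
Since x[36] = x[0] = 1, the sequence is periodic with period 36.
(507 - 0) mod 36 = 3, so x[507] = x[3] = 14.

14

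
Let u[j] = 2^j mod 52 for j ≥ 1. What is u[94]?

We have u[1] = 2; u[2] = 4; u[3] = 8; u[4] = 16; u[5] = 32; u[6] = 12; u[7] = 24; u[8] = 48; u[9] = 44; u[10] = 36; u[11] = 20; u[12] = 40; u[13] = 28; u[14] = 4.
Since u[14] = u[2] = 4, the sequence is eventually periodic: after a pre-period of length 1 it cycles with period 12.
For j ≥ 2, u[j] depends only on (j - 2) mod 12. (94 - 2) mod 12 = 8, so u[94] = u[10] = 36.

36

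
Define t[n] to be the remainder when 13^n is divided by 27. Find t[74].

7

Computing terms: t[1] = 13,  t[2] = 7,  t[3] = 10,  t[4] = 22,  t[5] = 16,  t[6] = 19,  t[7] = 4,  t[8] = 25,  t[9] = 1,  t[10] = 13.
The sequence repeats with period 9.
So t[74] = t[1 + ((74-1) mod 9)] = t[2] = 7.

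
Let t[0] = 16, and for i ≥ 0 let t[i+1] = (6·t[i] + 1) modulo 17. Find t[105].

8

We have t[0] = 16; t[1] = 12; t[2] = 5; t[3] = 14; t[4] = 0; t[5] = 1; t[6] = 7; t[7] = 9; t[8] = 4; t[9] = 8; t[10] = 15; t[11] = 6; t[12] = 3; t[13] = 2; t[14] = 13; t[15] = 11; t[16] = 16.
The sequence repeats with period 16.
(105 - 0) mod 16 = 9, so t[105] = t[9] = 8.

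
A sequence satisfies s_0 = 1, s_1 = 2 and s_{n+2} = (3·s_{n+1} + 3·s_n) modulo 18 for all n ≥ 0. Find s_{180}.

Computing terms: s_0 = 1,  s_1 = 2,  s_2 = 9,  s_3 = 15,  s_4 = 0,  s_5 = 9,  s_6 = 9,  s_7 = 0,  s_8 = 9.
Since (s_7, s_8) = (s_4, s_5) = (0, 9) (two consecutive terms determine the rest), the sequence is eventually periodic: after a pre-period of length 4 it cycles with period 3.
For n ≥ 4, s_n depends only on (n - 4) mod 3. (180 - 4) mod 3 = 2, so s_{180} = s_6 = 9.

9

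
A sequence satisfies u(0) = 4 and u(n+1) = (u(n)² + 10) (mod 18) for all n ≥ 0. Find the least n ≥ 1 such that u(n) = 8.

Computing terms: u(0) = 4; u(1) = 8; u(2) = 2; u(3) = 14; u(4) = 8.
Since u(4) = u(1) = 8, the sequence is eventually periodic: after a pre-period of length 1 it cycles with period 3.
The value 8 first appears (with n ≥ 1) at u(1).

1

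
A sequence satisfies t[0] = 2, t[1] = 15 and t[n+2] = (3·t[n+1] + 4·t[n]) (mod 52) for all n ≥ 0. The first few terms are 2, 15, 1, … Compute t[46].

37

Computing terms: t[0] = 2; t[1] = 15; t[2] = 1; t[3] = 11; t[4] = 37; t[5] = 51; t[6] = 41; t[7] = 15; t[8] = 1.
Since (t[7], t[8]) = (t[1], t[2]) = (15, 1) (two consecutive terms determine the rest), the sequence is eventually periodic: after a pre-period of length 1 it cycles with period 6.
For n ≥ 1, t[n] depends only on (n - 1) mod 6. (46 - 1) mod 6 = 3, so t[46] = t[4] = 37.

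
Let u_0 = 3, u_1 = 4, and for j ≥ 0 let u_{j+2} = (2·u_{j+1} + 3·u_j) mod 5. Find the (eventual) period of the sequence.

4

We have u_0 = 3, u_1 = 4, u_2 = 2, u_3 = 1, u_4 = 3, u_5 = 4.
The sequence repeats with period 4.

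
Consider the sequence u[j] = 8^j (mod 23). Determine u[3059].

8

Computing terms: u[0] = 1, u[1] = 8, u[2] = 18, u[3] = 6, u[4] = 2, u[5] = 16, u[6] = 13, u[7] = 12, u[8] = 4, u[9] = 9, u[10] = 3, u[11] = 1.
The sequence repeats with period 11.
(3059 - 0) mod 11 = 1, so u[3059] = u[1] = 8.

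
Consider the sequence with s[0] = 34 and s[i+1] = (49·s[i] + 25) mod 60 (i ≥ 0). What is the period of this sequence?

Listing terms: s[0] = 34,  s[1] = 11,  s[2] = 24,  s[3] = 1,  s[4] = 14,  s[5] = 51,  s[6] = 4,  s[7] = 41,  s[8] = 54,  s[9] = 31,  s[10] = 44,  s[11] = 21,  s[12] = 34.
Since s[12] = s[0] = 34, the sequence is periodic with period 12.

12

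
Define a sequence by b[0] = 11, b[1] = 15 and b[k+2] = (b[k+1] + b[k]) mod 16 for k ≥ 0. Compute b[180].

3

b[0] = 11,  b[1] = 15,  b[2] = 10,  b[3] = 9,  b[4] = 3,  b[5] = 12,  b[6] = 15,  b[7] = 11,  b[8] = 10,  b[9] = 5,  b[10] = 15,  b[11] = 4,  b[12] = 3,  b[13] = 7,  b[14] = 10,  b[15] = 1,  b[16] = 11,  b[17] = 12,  b[18] = 7,  b[19] = 3,  b[20] = 10,  b[21] = 13,  b[22] = 7,  b[23] = 4,  b[24] = 11,  b[25] = 15.
Since (b[24], b[25]) = (b[0], b[1]) = (11, 15) (two consecutive terms determine the rest), the sequence is periodic with period 24.
(180 - 0) mod 24 = 12, so b[180] = b[12] = 3.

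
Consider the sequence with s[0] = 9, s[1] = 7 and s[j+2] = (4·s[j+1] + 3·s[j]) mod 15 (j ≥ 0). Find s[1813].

13

We have s[0] = 9,  s[1] = 7,  s[2] = 10,  s[3] = 1,  s[4] = 4,  s[5] = 4,  s[6] = 13,  s[7] = 4,  s[8] = 10,  s[9] = 7,  s[10] = 13,  s[11] = 13,  s[12] = 1,  s[13] = 13,  s[14] = 10,  s[15] = 4,  s[16] = 1,  s[17] = 1,  s[18] = 7,  s[19] = 1,  s[20] = 10,  s[21] = 13,  s[22] = 7,  s[23] = 7,  s[24] = 4,  s[25] = 7,  s[26] = 10.
Since (s[25], s[26]) = (s[1], s[2]) = (7, 10) (two consecutive terms determine the rest), the sequence is eventually periodic: after a pre-period of length 1 it cycles with period 24.
For j ≥ 1, s[j] depends only on (j - 1) mod 24. (1813 - 1) mod 24 = 12, so s[1813] = s[13] = 13.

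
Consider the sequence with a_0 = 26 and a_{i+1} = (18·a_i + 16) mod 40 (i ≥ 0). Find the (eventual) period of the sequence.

4

Computing terms: a_0 = 26; a_1 = 4; a_2 = 8; a_3 = 0; a_4 = 16; a_5 = 24; a_6 = 8.
Since a_6 = a_2 = 8, the sequence is eventually periodic: after a pre-period of length 2 it cycles with period 4.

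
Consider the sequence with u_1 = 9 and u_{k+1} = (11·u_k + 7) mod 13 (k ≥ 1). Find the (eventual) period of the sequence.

We have u_1 = 9; u_2 = 2; u_3 = 3; u_4 = 1; u_5 = 5; u_6 = 10; u_7 = 0; u_8 = 7; u_9 = 6; u_{10} = 8; u_{11} = 4; u_{12} = 12; u_{13} = 9.
Since u_{13} = u_1 = 9, the sequence is periodic with period 12.

12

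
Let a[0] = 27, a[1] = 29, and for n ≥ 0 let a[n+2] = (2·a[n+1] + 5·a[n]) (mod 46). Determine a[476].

25

Listing terms: a[0] = 27; a[1] = 29; a[2] = 9; a[3] = 25; a[4] = 3; a[5] = 39; a[6] = 1; a[7] = 13; a[8] = 31; a[9] = 35; a[10] = 41; a[11] = 27; a[12] = 29.
Since (a[11], a[12]) = (a[0], a[1]) = (27, 29) (two consecutive terms determine the rest), the sequence is periodic with period 11.
(476 - 0) mod 11 = 3, so a[476] = a[3] = 25.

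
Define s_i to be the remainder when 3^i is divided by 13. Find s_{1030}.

3

s_0 = 1,  s_1 = 3,  s_2 = 9,  s_3 = 1.
Since s_3 = s_0 = 1, the sequence is periodic with period 3.
So s_{1030} = s_{0 + ((1030-0) mod 3)} = s_1 = 3.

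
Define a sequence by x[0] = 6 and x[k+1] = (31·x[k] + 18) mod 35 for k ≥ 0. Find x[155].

31

We have x[0] = 6, x[1] = 29, x[2] = 7, x[3] = 25, x[4] = 23, x[5] = 31, x[6] = 34, x[7] = 22, x[8] = 0, x[9] = 18, x[10] = 16, x[11] = 24, x[12] = 27, x[13] = 15, x[14] = 28, x[15] = 11, x[16] = 9, x[17] = 17, x[18] = 20, x[19] = 8, x[20] = 21, x[21] = 4, x[22] = 2, x[23] = 10, x[24] = 13, x[25] = 1, x[26] = 14, x[27] = 32, x[28] = 30, x[29] = 3, x[30] = 6.
The sequence repeats with period 30.
(155 - 0) mod 30 = 5, so x[155] = x[5] = 31.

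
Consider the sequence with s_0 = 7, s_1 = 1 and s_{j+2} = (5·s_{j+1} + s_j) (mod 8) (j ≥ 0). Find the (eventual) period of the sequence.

12

Listing terms: s_0 = 7, s_1 = 1, s_2 = 4, s_3 = 5, s_4 = 5, s_5 = 6, s_6 = 3, s_7 = 5, s_8 = 4, s_9 = 1, s_{10} = 1, s_{11} = 6, s_{12} = 7, s_{13} = 1.
Since (s_{12}, s_{13}) = (s_0, s_1) = (7, 1) (two consecutive terms determine the rest), the sequence is periodic with period 12.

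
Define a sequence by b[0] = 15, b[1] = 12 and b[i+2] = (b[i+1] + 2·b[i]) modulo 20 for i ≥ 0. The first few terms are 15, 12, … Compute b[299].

b[0] = 15,  b[1] = 12,  b[2] = 2,  b[3] = 6,  b[4] = 10,  b[5] = 2,  b[6] = 2,  b[7] = 6.
Since (b[6], b[7]) = (b[2], b[3]) = (2, 6) (two consecutive terms determine the rest), the sequence is eventually periodic: after a pre-period of length 2 it cycles with period 4.
For i ≥ 2, b[i] depends only on (i - 2) mod 4. (299 - 2) mod 4 = 1, so b[299] = b[3] = 6.

6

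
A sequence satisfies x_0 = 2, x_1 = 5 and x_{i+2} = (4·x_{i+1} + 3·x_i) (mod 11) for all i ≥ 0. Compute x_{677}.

8

We have x_0 = 2,  x_1 = 5,  x_2 = 4,  x_3 = 9,  x_4 = 4,  x_5 = 10,  x_6 = 8,  x_7 = 7,  x_8 = 8,  x_9 = 9,  x_{10} = 5,  x_{11} = 3,  x_{12} = 5,  x_{13} = 7,  x_{14} = 10,  x_{15} = 6,  x_{16} = 10,  x_{17} = 3,  x_{18} = 9,  x_{19} = 1,  x_{20} = 9,  x_{21} = 6,  x_{22} = 7,  x_{23} = 2,  x_{24} = 7,  x_{25} = 1,  x_{26} = 3,  x_{27} = 4,  x_{28} = 3,  x_{29} = 2,  x_{30} = 6,  x_{31} = 8,  x_{32} = 6,  x_{33} = 4,  x_{34} = 1,  x_{35} = 5,  x_{36} = 1,  x_{37} = 8,  x_{38} = 2,  x_{39} = 10,  x_{40} = 2,  x_{41} = 5.
Since (x_{40}, x_{41}) = (x_0, x_1) = (2, 5) (two consecutive terms determine the rest), the sequence is periodic with period 40.
(677 - 0) mod 40 = 37, so x_{677} = x_{37} = 8.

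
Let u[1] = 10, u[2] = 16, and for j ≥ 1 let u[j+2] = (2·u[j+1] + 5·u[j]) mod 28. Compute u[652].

Listing terms: u[1] = 10,  u[2] = 16,  u[3] = 26,  u[4] = 20,  u[5] = 2,  u[6] = 20,  u[7] = 22,  u[8] = 4,  u[9] = 6,  u[10] = 4,  u[11] = 10,  u[12] = 12,  u[13] = 18,  u[14] = 12,  u[15] = 2,  u[16] = 8,  u[17] = 26,  u[18] = 8,  u[19] = 6,  u[20] = 24,  u[21] = 22,  u[22] = 24,  u[23] = 18,  u[24] = 16,  u[25] = 10,  u[26] = 16.
Since (u[25], u[26]) = (u[1], u[2]) = (10, 16) (two consecutive terms determine the rest), the sequence is periodic with period 24.
So u[652] = u[1 + ((652-1) mod 24)] = u[4] = 20.

20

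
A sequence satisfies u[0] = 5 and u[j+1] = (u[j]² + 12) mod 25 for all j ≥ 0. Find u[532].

16

Listing terms: u[0] = 5, u[1] = 12, u[2] = 6, u[3] = 23, u[4] = 16, u[5] = 18, u[6] = 11, u[7] = 8, u[8] = 1, u[9] = 13, u[10] = 6.
Since u[10] = u[2] = 6, the sequence is eventually periodic: after a pre-period of length 2 it cycles with period 8.
For j ≥ 2, u[j] depends only on (j - 2) mod 8. (532 - 2) mod 8 = 2, so u[532] = u[4] = 16.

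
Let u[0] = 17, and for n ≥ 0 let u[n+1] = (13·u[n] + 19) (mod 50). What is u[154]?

Listing terms: u[0] = 17,  u[1] = 40,  u[2] = 39,  u[3] = 26,  u[4] = 7,  u[5] = 10,  u[6] = 49,  u[7] = 6,  u[8] = 47,  u[9] = 30,  u[10] = 9,  u[11] = 36,  u[12] = 37,  u[13] = 0,  u[14] = 19,  u[15] = 16,  u[16] = 27,  u[17] = 20,  u[18] = 29,  u[19] = 46,  u[20] = 17.
Since u[20] = u[0] = 17, the sequence is periodic with period 20.
So u[154] = u[0 + ((154-0) mod 20)] = u[14] = 19.

19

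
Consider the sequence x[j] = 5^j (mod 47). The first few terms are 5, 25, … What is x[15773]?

Computing terms: x[1] = 5,  x[2] = 25,  x[3] = 31,  x[4] = 14,  x[5] = 23,  x[6] = 21,  x[7] = 11,  x[8] = 8,  x[9] = 40,  x[10] = 12,  x[11] = 13,  x[12] = 18,  x[13] = 43,  x[14] = 27,  x[15] = 41,  x[16] = 17,  x[17] = 38,  x[18] = 2,  x[19] = 10,  x[20] = 3,  x[21] = 15,  x[22] = 28,  x[23] = 46,  x[24] = 42,  x[25] = 22,  x[26] = 16,  x[27] = 33,  x[28] = 24,  x[29] = 26,  x[30] = 36,  x[31] = 39,  x[32] = 7,  x[33] = 35,  x[34] = 34,  x[35] = 29,  x[36] = 4,  x[37] = 20,  x[38] = 6,  x[39] = 30,  x[40] = 9,  x[41] = 45,  x[42] = 37,  x[43] = 44,  x[44] = 32,  x[45] = 19,  x[46] = 1,  x[47] = 5.
Since x[47] = x[1] = 5, the sequence is periodic with period 46.
(15773 - 1) mod 46 = 40, so x[15773] = x[41] = 45.

45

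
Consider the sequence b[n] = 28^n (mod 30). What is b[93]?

28

Listing terms: b[0] = 1,  b[1] = 28,  b[2] = 4,  b[3] = 22,  b[4] = 16,  b[5] = 28.
Since b[5] = b[1] = 28, the sequence is eventually periodic: after a pre-period of length 1 it cycles with period 4.
For n ≥ 1, b[n] depends only on (n - 1) mod 4. (93 - 1) mod 4 = 0, so b[93] = b[1] = 28.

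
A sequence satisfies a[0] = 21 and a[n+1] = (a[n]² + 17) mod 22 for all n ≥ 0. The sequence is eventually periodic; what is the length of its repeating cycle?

a[0] = 21; a[1] = 18; a[2] = 11; a[3] = 6; a[4] = 9; a[5] = 10; a[6] = 7; a[7] = 0; a[8] = 17; a[9] = 20; a[10] = 21.
Since a[10] = a[0] = 21, the sequence is periodic with period 10.

10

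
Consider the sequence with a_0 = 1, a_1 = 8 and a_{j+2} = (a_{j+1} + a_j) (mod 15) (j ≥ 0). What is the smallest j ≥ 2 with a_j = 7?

7

Computing terms: a_0 = 1, a_1 = 8, a_2 = 9, a_3 = 2, a_4 = 11, a_5 = 13, a_6 = 9, a_7 = 7, a_8 = 1, a_9 = 8.
Since (a_8, a_9) = (a_0, a_1) = (1, 8) (two consecutive terms determine the rest), the sequence is periodic with period 8.
The value 7 first appears (with j ≥ 2) at a_7.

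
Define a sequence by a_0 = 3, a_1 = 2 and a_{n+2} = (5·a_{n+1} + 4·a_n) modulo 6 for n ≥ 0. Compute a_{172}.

0

Computing terms: a_0 = 3, a_1 = 2, a_2 = 4, a_3 = 4, a_4 = 0, a_5 = 4, a_6 = 2, a_7 = 2, a_8 = 0, a_9 = 2, a_{10} = 4.
Since (a_9, a_{10}) = (a_1, a_2) = (2, 4) (two consecutive terms determine the rest), the sequence is eventually periodic: after a pre-period of length 1 it cycles with period 8.
For n ≥ 1, a_n depends only on (n - 1) mod 8. (172 - 1) mod 8 = 3, so a_{172} = a_4 = 0.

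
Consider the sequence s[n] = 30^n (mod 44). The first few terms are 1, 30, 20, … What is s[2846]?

36

Listing terms: s[0] = 1; s[1] = 30; s[2] = 20; s[3] = 28; s[4] = 4; s[5] = 32; s[6] = 36; s[7] = 24; s[8] = 16; s[9] = 40; s[10] = 12; s[11] = 8; s[12] = 20.
Since s[12] = s[2] = 20, the sequence is eventually periodic: after a pre-period of length 2 it cycles with period 10.
For n ≥ 2, s[n] depends only on (n - 2) mod 10. (2846 - 2) mod 10 = 4, so s[2846] = s[6] = 36.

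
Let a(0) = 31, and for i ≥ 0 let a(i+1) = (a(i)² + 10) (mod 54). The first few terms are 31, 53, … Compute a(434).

11

We have a(0) = 31; a(1) = 53; a(2) = 11; a(3) = 23; a(4) = 53.
Since a(4) = a(1) = 53, the sequence is eventually periodic: after a pre-period of length 1 it cycles with period 3.
For i ≥ 1, a(i) depends only on (i - 1) mod 3. (434 - 1) mod 3 = 1, so a(434) = a(2) = 11.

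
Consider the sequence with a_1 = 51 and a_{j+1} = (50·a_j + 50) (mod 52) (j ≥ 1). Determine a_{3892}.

2

Listing terms: a_1 = 51,  a_2 = 0,  a_3 = 50,  a_4 = 2,  a_5 = 46,  a_6 = 10,  a_7 = 30,  a_8 = 42,  a_9 = 18,  a_{10} = 14,  a_{11} = 22,  a_{12} = 6,  a_{13} = 38,  a_{14} = 26,  a_{15} = 50.
Since a_{15} = a_3 = 50, the sequence is eventually periodic: after a pre-period of length 2 it cycles with period 12.
For j ≥ 3, a_j depends only on (j - 3) mod 12. (3892 - 3) mod 12 = 1, so a_{3892} = a_4 = 2.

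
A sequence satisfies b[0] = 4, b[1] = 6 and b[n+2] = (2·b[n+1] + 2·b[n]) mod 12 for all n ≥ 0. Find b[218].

We have b[0] = 4; b[1] = 6; b[2] = 8; b[3] = 4; b[4] = 0; b[5] = 8; b[6] = 4.
Since (b[5], b[6]) = (b[2], b[3]) = (8, 4) (two consecutive terms determine the rest), the sequence is eventually periodic: after a pre-period of length 2 it cycles with period 3.
For n ≥ 2, b[n] depends only on (n - 2) mod 3. (218 - 2) mod 3 = 0, so b[218] = b[2] = 8.

8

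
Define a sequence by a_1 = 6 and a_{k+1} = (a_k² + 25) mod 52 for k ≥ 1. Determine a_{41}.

34

Computing terms: a_1 = 6,  a_2 = 9,  a_3 = 2,  a_4 = 29,  a_5 = 34,  a_6 = 37,  a_7 = 42,  a_8 = 21,  a_9 = 50,  a_{10} = 29.
Since a_{10} = a_4 = 29, the sequence is eventually periodic: after a pre-period of length 3 it cycles with period 6.
For k ≥ 4, a_k depends only on (k - 4) mod 6. (41 - 4) mod 6 = 1, so a_{41} = a_5 = 34.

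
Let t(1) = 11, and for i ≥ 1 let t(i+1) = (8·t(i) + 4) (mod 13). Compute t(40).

We have t(1) = 11, t(2) = 1, t(3) = 12, t(4) = 9, t(5) = 11.
The sequence repeats with period 4.
(40 - 1) mod 4 = 3, so t(40) = t(4) = 9.

9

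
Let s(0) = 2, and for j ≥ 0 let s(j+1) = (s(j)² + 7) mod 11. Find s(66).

We have s(0) = 2, s(1) = 0, s(2) = 7, s(3) = 1, s(4) = 8, s(5) = 5, s(6) = 10, s(7) = 8.
Since s(7) = s(4) = 8, the sequence is eventually periodic: after a pre-period of length 4 it cycles with period 3.
For j ≥ 4, s(j) depends only on (j - 4) mod 3. (66 - 4) mod 3 = 2, so s(66) = s(6) = 10.

10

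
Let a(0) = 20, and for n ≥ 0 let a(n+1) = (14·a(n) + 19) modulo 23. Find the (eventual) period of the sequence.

a(0) = 20, a(1) = 0, a(2) = 19, a(3) = 9, a(4) = 7, a(5) = 2, a(6) = 1, a(7) = 10, a(8) = 21, a(9) = 14, a(10) = 8, a(11) = 16, a(12) = 13, a(13) = 17, a(14) = 4, a(15) = 6, a(16) = 11, a(17) = 12, a(18) = 3, a(19) = 15, a(20) = 22, a(21) = 5, a(22) = 20.
The sequence repeats with period 22.

22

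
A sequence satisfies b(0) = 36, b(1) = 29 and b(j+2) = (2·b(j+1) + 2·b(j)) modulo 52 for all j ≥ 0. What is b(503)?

Computing terms: b(0) = 36,  b(1) = 29,  b(2) = 26,  b(3) = 6,  b(4) = 12,  b(5) = 36,  b(6) = 44,  b(7) = 4,  b(8) = 44,  b(9) = 44,  b(10) = 20,  b(11) = 24,  b(12) = 36,  b(13) = 16,  b(14) = 0,  b(15) = 32,  b(16) = 12,  b(17) = 36.
Since (b(16), b(17)) = (b(4), b(5)) = (12, 36) (two consecutive terms determine the rest), the sequence is eventually periodic: after a pre-period of length 4 it cycles with period 12.
For j ≥ 4, b(j) depends only on (j - 4) mod 12. (503 - 4) mod 12 = 7, so b(503) = b(11) = 24.

24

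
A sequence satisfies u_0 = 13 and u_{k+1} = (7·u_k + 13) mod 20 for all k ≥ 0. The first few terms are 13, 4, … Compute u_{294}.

We have u_0 = 13,  u_1 = 4,  u_2 = 1,  u_3 = 0,  u_4 = 13.
Since u_4 = u_0 = 13, the sequence is periodic with period 4.
So u_{294} = u_{0 + ((294-0) mod 4)} = u_2 = 1.

1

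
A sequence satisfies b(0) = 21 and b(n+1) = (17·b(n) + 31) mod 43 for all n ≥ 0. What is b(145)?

34

Computing terms: b(0) = 21; b(1) = 1; b(2) = 5; b(3) = 30; b(4) = 25; b(5) = 26; b(6) = 0; b(7) = 31; b(8) = 42; b(9) = 14; b(10) = 11; b(11) = 3; b(12) = 39; b(13) = 6; b(14) = 4; b(15) = 13; b(16) = 37; b(17) = 15; b(18) = 28; b(19) = 34; b(20) = 7; b(21) = 21.
Since b(21) = b(0) = 21, the sequence is periodic with period 21.
(145 - 0) mod 21 = 19, so b(145) = b(19) = 34.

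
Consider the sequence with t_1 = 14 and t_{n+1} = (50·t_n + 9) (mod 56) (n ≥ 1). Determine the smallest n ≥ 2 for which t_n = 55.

Listing terms: t_1 = 14; t_2 = 37; t_3 = 11; t_4 = 55; t_5 = 15; t_6 = 31; t_7 = 47; t_8 = 7; t_9 = 23; t_{10} = 39; t_{11} = 55.
Since t_{11} = t_4 = 55, the sequence is eventually periodic: after a pre-period of length 3 it cycles with period 7.
The value 55 first appears (with n ≥ 2) at t_4.

4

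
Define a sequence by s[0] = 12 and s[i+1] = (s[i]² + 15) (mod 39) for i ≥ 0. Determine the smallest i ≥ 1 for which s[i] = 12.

4

s[0] = 12; s[1] = 3; s[2] = 24; s[3] = 6; s[4] = 12.
Since s[4] = s[0] = 12, the sequence is periodic with period 4.
The value 12 next appears (with i ≥ 1) at s[4].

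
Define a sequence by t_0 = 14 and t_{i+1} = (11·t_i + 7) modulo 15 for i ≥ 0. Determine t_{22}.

Listing terms: t_0 = 14, t_1 = 11, t_2 = 8, t_3 = 5, t_4 = 2, t_5 = 14.
Since t_5 = t_0 = 14, the sequence is periodic with period 5.
So t_{22} = t_{0 + ((22-0) mod 5)} = t_2 = 8.

8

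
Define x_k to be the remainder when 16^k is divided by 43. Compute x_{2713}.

Listing terms: x_0 = 1,  x_1 = 16,  x_2 = 41,  x_3 = 11,  x_4 = 4,  x_5 = 21,  x_6 = 35,  x_7 = 1.
Since x_7 = x_0 = 1, the sequence is periodic with period 7.
So x_{2713} = x_{0 + ((2713-0) mod 7)} = x_4 = 4.

4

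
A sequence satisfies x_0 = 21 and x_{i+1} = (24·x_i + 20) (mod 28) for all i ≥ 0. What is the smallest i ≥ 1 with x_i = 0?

6

Computing terms: x_0 = 21,  x_1 = 20,  x_2 = 24,  x_3 = 8,  x_4 = 16,  x_5 = 12,  x_6 = 0,  x_7 = 20.
Since x_7 = x_1 = 20, the sequence is eventually periodic: after a pre-period of length 1 it cycles with period 6.
The value 0 first appears (with i ≥ 1) at x_6.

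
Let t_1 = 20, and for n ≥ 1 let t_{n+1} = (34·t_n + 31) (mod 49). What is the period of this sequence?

t_1 = 20; t_2 = 25; t_3 = 48; t_4 = 46; t_5 = 27; t_6 = 18; t_7 = 6; t_8 = 39; t_9 = 34; t_{10} = 11; t_{11} = 13; t_{12} = 32; t_{13} = 41; t_{14} = 4; t_{15} = 20.
The sequence repeats with period 14.

14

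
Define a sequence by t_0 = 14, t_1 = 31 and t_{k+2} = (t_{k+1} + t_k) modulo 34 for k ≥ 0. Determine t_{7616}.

Listing terms: t_0 = 14, t_1 = 31, t_2 = 11, t_3 = 8, t_4 = 19, t_5 = 27, t_6 = 12, t_7 = 5, t_8 = 17, t_9 = 22, t_{10} = 5, t_{11} = 27, t_{12} = 32, t_{13} = 25, t_{14} = 23, t_{15} = 14, t_{16} = 3, t_{17} = 17, t_{18} = 20, t_{19} = 3, t_{20} = 23, t_{21} = 26, t_{22} = 15, t_{23} = 7, t_{24} = 22, t_{25} = 29, t_{26} = 17, t_{27} = 12, t_{28} = 29, t_{29} = 7, t_{30} = 2, t_{31} = 9, t_{32} = 11, t_{33} = 20, t_{34} = 31, t_{35} = 17, t_{36} = 14, t_{37} = 31.
The sequence repeats with period 36.
(7616 - 0) mod 36 = 20, so t_{7616} = t_{20} = 23.

23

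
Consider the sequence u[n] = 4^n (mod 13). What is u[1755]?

u[1] = 4,  u[2] = 3,  u[3] = 12,  u[4] = 9,  u[5] = 10,  u[6] = 1,  u[7] = 4.
Since u[7] = u[1] = 4, the sequence is periodic with period 6.
(1755 - 1) mod 6 = 2, so u[1755] = u[3] = 12.

12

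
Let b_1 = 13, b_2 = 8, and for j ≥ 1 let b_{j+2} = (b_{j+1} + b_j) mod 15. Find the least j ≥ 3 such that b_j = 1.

14

Listing terms: b_1 = 13, b_2 = 8, b_3 = 6, b_4 = 14, b_5 = 5, b_6 = 4, b_7 = 9, b_8 = 13, b_9 = 7, b_{10} = 5, b_{11} = 12, b_{12} = 2, b_{13} = 14, b_{14} = 1, b_{15} = 0, b_{16} = 1, b_{17} = 1, b_{18} = 2, b_{19} = 3, b_{20} = 5, b_{21} = 8, b_{22} = 13, b_{23} = 6, b_{24} = 4, b_{25} = 10, b_{26} = 14, b_{27} = 9, b_{28} = 8, b_{29} = 2, b_{30} = 10, b_{31} = 12, b_{32} = 7, b_{33} = 4, b_{34} = 11, b_{35} = 0, b_{36} = 11, b_{37} = 11, b_{38} = 7, b_{39} = 3, b_{40} = 10, b_{41} = 13, b_{42} = 8.
The sequence repeats with period 40.
The value 1 first appears (with j ≥ 3) at b_{14}.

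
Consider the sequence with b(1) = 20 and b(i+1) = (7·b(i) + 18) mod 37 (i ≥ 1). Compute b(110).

Computing terms: b(1) = 20; b(2) = 10; b(3) = 14; b(4) = 5; b(5) = 16; b(6) = 19; b(7) = 3; b(8) = 2; b(9) = 32; b(10) = 20.
Since b(10) = b(1) = 20, the sequence is periodic with period 9.
(110 - 1) mod 9 = 1, so b(110) = b(2) = 10.

10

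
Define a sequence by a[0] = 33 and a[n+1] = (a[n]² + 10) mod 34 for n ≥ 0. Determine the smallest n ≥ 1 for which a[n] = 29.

2

Listing terms: a[0] = 33, a[1] = 11, a[2] = 29, a[3] = 1, a[4] = 11.
Since a[4] = a[1] = 11, the sequence is eventually periodic: after a pre-period of length 1 it cycles with period 3.
The value 29 first appears (with n ≥ 1) at a[2].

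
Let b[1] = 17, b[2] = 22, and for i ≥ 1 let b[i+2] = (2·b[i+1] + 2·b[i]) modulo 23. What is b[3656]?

16

Listing terms: b[1] = 17, b[2] = 22, b[3] = 9, b[4] = 16, b[5] = 4, b[6] = 17, b[7] = 19, b[8] = 3, b[9] = 21, b[10] = 2, b[11] = 0, b[12] = 4, b[13] = 8, b[14] = 1, b[15] = 18, b[16] = 15, b[17] = 20, b[18] = 1, b[19] = 19, b[20] = 17, b[21] = 3, b[22] = 17, b[23] = 17, b[24] = 22.
Since (b[23], b[24]) = (b[1], b[2]) = (17, 22) (two consecutive terms determine the rest), the sequence is periodic with period 22.
(3656 - 1) mod 22 = 3, so b[3656] = b[4] = 16.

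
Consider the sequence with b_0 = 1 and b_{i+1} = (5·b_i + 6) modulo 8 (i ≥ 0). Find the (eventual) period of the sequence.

We have b_0 = 1; b_1 = 3; b_2 = 5; b_3 = 7; b_4 = 1.
The sequence repeats with period 4.

4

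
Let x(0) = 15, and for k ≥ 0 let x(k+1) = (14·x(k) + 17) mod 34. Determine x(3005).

We have x(0) = 15; x(1) = 23; x(2) = 33; x(3) = 3; x(4) = 25; x(5) = 27; x(6) = 21; x(7) = 5; x(8) = 19; x(9) = 11; x(10) = 1; x(11) = 31; x(12) = 9; x(13) = 7; x(14) = 13; x(15) = 29; x(16) = 15.
The sequence repeats with period 16.
So x(3005) = x(0 + ((3005-0) mod 16)) = x(13) = 7.

7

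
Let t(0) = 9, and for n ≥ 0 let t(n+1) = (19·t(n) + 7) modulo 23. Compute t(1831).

Computing terms: t(0) = 9, t(1) = 17, t(2) = 8, t(3) = 21, t(4) = 15, t(5) = 16, t(6) = 12, t(7) = 5, t(8) = 10, t(9) = 13, t(10) = 1, t(11) = 3, t(12) = 18, t(13) = 4, t(14) = 14, t(15) = 20, t(16) = 19, t(17) = 0, t(18) = 7, t(19) = 2, t(20) = 22, t(21) = 11, t(22) = 9.
The sequence repeats with period 22.
So t(1831) = t(0 + ((1831-0) mod 22)) = t(5) = 16.

16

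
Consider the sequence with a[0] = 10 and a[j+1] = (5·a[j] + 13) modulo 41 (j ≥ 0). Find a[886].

Listing terms: a[0] = 10; a[1] = 22; a[2] = 0; a[3] = 13; a[4] = 37; a[5] = 34; a[6] = 19; a[7] = 26; a[8] = 20; a[9] = 31; a[10] = 4; a[11] = 33; a[12] = 14; a[13] = 1; a[14] = 18; a[15] = 21; a[16] = 36; a[17] = 29; a[18] = 35; a[19] = 24; a[20] = 10.
Since a[20] = a[0] = 10, the sequence is periodic with period 20.
So a[886] = a[0 + ((886-0) mod 20)] = a[6] = 19.

19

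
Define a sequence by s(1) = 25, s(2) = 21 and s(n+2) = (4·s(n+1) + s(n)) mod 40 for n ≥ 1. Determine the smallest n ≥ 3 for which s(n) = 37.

Computing terms: s(1) = 25,  s(2) = 21,  s(3) = 29,  s(4) = 17,  s(5) = 17,  s(6) = 5,  s(7) = 37,  s(8) = 33,  s(9) = 9,  s(10) = 29,  s(11) = 5,  s(12) = 9,  s(13) = 1,  s(14) = 13,  s(15) = 13,  s(16) = 25,  s(17) = 33,  s(18) = 37,  s(19) = 21,  s(20) = 1,  s(21) = 25,  s(22) = 21.
The sequence repeats with period 20.
The value 37 first appears (with n ≥ 3) at s(7).

7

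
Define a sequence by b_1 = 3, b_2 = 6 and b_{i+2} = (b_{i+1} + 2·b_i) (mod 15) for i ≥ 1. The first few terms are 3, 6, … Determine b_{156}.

9

Listing terms: b_1 = 3,  b_2 = 6,  b_3 = 12,  b_4 = 9,  b_5 = 3,  b_6 = 6.
Since (b_5, b_6) = (b_1, b_2) = (3, 6) (two consecutive terms determine the rest), the sequence is periodic with period 4.
(156 - 1) mod 4 = 3, so b_{156} = b_4 = 9.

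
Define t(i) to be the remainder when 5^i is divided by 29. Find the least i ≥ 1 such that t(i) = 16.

Computing terms: t(0) = 1, t(1) = 5, t(2) = 25, t(3) = 9, t(4) = 16, t(5) = 22, t(6) = 23, t(7) = 28, t(8) = 24, t(9) = 4, t(10) = 20, t(11) = 13, t(12) = 7, t(13) = 6, t(14) = 1.
Since t(14) = t(0) = 1, the sequence is periodic with period 14.
The value 16 first appears (with i ≥ 1) at t(4).

4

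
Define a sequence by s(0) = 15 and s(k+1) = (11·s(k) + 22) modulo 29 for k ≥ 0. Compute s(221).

23

Computing terms: s(0) = 15,  s(1) = 13,  s(2) = 20,  s(3) = 10,  s(4) = 16,  s(5) = 24,  s(6) = 25,  s(7) = 7,  s(8) = 12,  s(9) = 9,  s(10) = 5,  s(11) = 19,  s(12) = 28,  s(13) = 11,  s(14) = 27,  s(15) = 0,  s(16) = 22,  s(17) = 3,  s(18) = 26,  s(19) = 18,  s(20) = 17,  s(21) = 6,  s(22) = 1,  s(23) = 4,  s(24) = 8,  s(25) = 23,  s(26) = 14,  s(27) = 2,  s(28) = 15.
Since s(28) = s(0) = 15, the sequence is periodic with period 28.
So s(221) = s(0 + ((221-0) mod 28)) = s(25) = 23.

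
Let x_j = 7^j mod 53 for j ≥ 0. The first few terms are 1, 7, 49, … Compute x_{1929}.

x_0 = 1,  x_1 = 7,  x_2 = 49,  x_3 = 25,  x_4 = 16,  x_5 = 6,  x_6 = 42,  x_7 = 29,  x_8 = 44,  x_9 = 43,  x_{10} = 36,  x_{11} = 40,  x_{12} = 15,  x_{13} = 52,  x_{14} = 46,  x_{15} = 4,  x_{16} = 28,  x_{17} = 37,  x_{18} = 47,  x_{19} = 11,  x_{20} = 24,  x_{21} = 9,  x_{22} = 10,  x_{23} = 17,  x_{24} = 13,  x_{25} = 38,  x_{26} = 1.
Since x_{26} = x_0 = 1, the sequence is periodic with period 26.
(1929 - 0) mod 26 = 5, so x_{1929} = x_5 = 6.

6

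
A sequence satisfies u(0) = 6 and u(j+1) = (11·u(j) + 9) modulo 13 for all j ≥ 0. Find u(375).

5

Computing terms: u(0) = 6; u(1) = 10; u(2) = 2; u(3) = 5; u(4) = 12; u(5) = 11; u(6) = 0; u(7) = 9; u(8) = 4; u(9) = 1; u(10) = 7; u(11) = 8; u(12) = 6.
The sequence repeats with period 12.
So u(375) = u(0 + ((375-0) mod 12)) = u(3) = 5.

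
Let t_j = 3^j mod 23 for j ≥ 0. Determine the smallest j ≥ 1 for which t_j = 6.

8

We have t_0 = 1, t_1 = 3, t_2 = 9, t_3 = 4, t_4 = 12, t_5 = 13, t_6 = 16, t_7 = 2, t_8 = 6, t_9 = 18, t_{10} = 8, t_{11} = 1.
Since t_{11} = t_0 = 1, the sequence is periodic with period 11.
The value 6 first appears (with j ≥ 1) at t_8.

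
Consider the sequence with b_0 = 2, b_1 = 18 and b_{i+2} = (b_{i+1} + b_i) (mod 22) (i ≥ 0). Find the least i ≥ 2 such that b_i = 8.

5

Computing terms: b_0 = 2; b_1 = 18; b_2 = 20; b_3 = 16; b_4 = 14; b_5 = 8; b_6 = 0; b_7 = 8; b_8 = 8; b_9 = 16; b_{10} = 2; b_{11} = 18.
The sequence repeats with period 10.
The value 8 first appears (with i ≥ 2) at b_5.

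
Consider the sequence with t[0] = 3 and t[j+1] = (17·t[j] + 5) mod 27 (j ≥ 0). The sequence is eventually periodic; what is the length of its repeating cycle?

Listing terms: t[0] = 3; t[1] = 2; t[2] = 12; t[3] = 20; t[4] = 21; t[5] = 11; t[6] = 3.
The sequence repeats with period 6.

6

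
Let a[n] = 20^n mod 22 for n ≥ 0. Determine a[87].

We have a[0] = 1; a[1] = 20; a[2] = 4; a[3] = 14; a[4] = 16; a[5] = 12; a[6] = 20.
Since a[6] = a[1] = 20, the sequence is eventually periodic: after a pre-period of length 1 it cycles with period 5.
For n ≥ 1, a[n] depends only on (n - 1) mod 5. (87 - 1) mod 5 = 1, so a[87] = a[2] = 4.

4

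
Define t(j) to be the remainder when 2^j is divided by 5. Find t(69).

Listing terms: t(0) = 1,  t(1) = 2,  t(2) = 4,  t(3) = 3,  t(4) = 1.
Since t(4) = t(0) = 1, the sequence is periodic with period 4.
(69 - 0) mod 4 = 1, so t(69) = t(1) = 2.

2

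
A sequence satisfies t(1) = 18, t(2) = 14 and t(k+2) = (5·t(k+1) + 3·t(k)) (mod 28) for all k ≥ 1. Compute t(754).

Listing terms: t(1) = 18; t(2) = 14; t(3) = 12; t(4) = 18; t(5) = 14.
Since (t(4), t(5)) = (t(1), t(2)) = (18, 14) (two consecutive terms determine the rest), the sequence is periodic with period 3.
So t(754) = t(1 + ((754-1) mod 3)) = t(1) = 18.

18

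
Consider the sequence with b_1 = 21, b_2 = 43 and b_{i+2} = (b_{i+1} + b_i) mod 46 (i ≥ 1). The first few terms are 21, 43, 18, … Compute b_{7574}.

Computing terms: b_1 = 21,  b_2 = 43,  b_3 = 18,  b_4 = 15,  b_5 = 33,  b_6 = 2,  b_7 = 35,  b_8 = 37,  b_9 = 26,  b_{10} = 17,  b_{11} = 43,  b_{12} = 14,  b_{13} = 11,  b_{14} = 25,  b_{15} = 36,  b_{16} = 15,  b_{17} = 5,  b_{18} = 20,  b_{19} = 25,  b_{20} = 45,  b_{21} = 24,  b_{22} = 23,  b_{23} = 1,  b_{24} = 24,  b_{25} = 25,  b_{26} = 3,  b_{27} = 28,  b_{28} = 31,  b_{29} = 13,  b_{30} = 44,  b_{31} = 11,  b_{32} = 9,  b_{33} = 20,  b_{34} = 29,  b_{35} = 3,  b_{36} = 32,  b_{37} = 35,  b_{38} = 21,  b_{39} = 10,  b_{40} = 31,  b_{41} = 41,  b_{42} = 26,  b_{43} = 21,  b_{44} = 1,  b_{45} = 22,  b_{46} = 23,  b_{47} = 45,  b_{48} = 22,  b_{49} = 21,  b_{50} = 43.
The sequence repeats with period 48.
So b_{7574} = b_{1 + ((7574-1) mod 48)} = b_{38} = 21.

21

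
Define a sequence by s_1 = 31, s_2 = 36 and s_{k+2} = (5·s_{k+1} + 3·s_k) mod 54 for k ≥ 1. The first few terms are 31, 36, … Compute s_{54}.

Computing terms: s_1 = 31; s_2 = 36; s_3 = 3; s_4 = 15; s_5 = 30; s_6 = 33; s_7 = 39; s_8 = 24; s_9 = 21; s_{10} = 15; s_{11} = 30.
Since (s_{10}, s_{11}) = (s_4, s_5) = (15, 30) (two consecutive terms determine the rest), the sequence is eventually periodic: after a pre-period of length 3 it cycles with period 6.
For k ≥ 4, s_k depends only on (k - 4) mod 6. (54 - 4) mod 6 = 2, so s_{54} = s_6 = 33.

33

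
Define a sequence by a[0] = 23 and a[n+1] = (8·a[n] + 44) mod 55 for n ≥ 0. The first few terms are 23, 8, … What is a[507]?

a[0] = 23; a[1] = 8; a[2] = 53; a[3] = 28; a[4] = 48; a[5] = 43; a[6] = 3; a[7] = 13; a[8] = 38; a[9] = 18; a[10] = 23.
The sequence repeats with period 10.
So a[507] = a[0 + ((507-0) mod 10)] = a[7] = 13.

13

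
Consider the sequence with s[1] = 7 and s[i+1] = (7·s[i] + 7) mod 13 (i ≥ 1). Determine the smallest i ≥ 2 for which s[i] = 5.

We have s[1] = 7,  s[2] = 4,  s[3] = 9,  s[4] = 5,  s[5] = 3,  s[6] = 2,  s[7] = 8,  s[8] = 11,  s[9] = 6,  s[10] = 10,  s[11] = 12,  s[12] = 0,  s[13] = 7.
Since s[13] = s[1] = 7, the sequence is periodic with period 12.
The value 5 first appears (with i ≥ 2) at s[4].

4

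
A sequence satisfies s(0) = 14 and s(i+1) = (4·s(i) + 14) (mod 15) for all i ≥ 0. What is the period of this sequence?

6

s(0) = 14; s(1) = 10; s(2) = 9; s(3) = 5; s(4) = 4; s(5) = 0; s(6) = 14.
Since s(6) = s(0) = 14, the sequence is periodic with period 6.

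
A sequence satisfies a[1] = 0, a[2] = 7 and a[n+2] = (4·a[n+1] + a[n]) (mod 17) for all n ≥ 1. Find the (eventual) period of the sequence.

12

Computing terms: a[1] = 0, a[2] = 7, a[3] = 11, a[4] = 0, a[5] = 11, a[6] = 10, a[7] = 0, a[8] = 10, a[9] = 6, a[10] = 0, a[11] = 6, a[12] = 7, a[13] = 0, a[14] = 7.
Since (a[13], a[14]) = (a[1], a[2]) = (0, 7) (two consecutive terms determine the rest), the sequence is periodic with period 12.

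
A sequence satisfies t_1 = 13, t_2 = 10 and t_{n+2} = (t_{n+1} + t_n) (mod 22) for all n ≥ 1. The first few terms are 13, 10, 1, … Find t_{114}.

We have t_1 = 13, t_2 = 10, t_3 = 1, t_4 = 11, t_5 = 12, t_6 = 1, t_7 = 13, t_8 = 14, t_9 = 5, t_{10} = 19, t_{11} = 2, t_{12} = 21, t_{13} = 1, t_{14} = 0, t_{15} = 1, t_{16} = 1, t_{17} = 2, t_{18} = 3, t_{19} = 5, t_{20} = 8, t_{21} = 13, t_{22} = 21, t_{23} = 12, t_{24} = 11, t_{25} = 1, t_{26} = 12, t_{27} = 13, t_{28} = 3, t_{29} = 16, t_{30} = 19, t_{31} = 13, t_{32} = 10.
The sequence repeats with period 30.
(114 - 1) mod 30 = 23, so t_{114} = t_{24} = 11.

11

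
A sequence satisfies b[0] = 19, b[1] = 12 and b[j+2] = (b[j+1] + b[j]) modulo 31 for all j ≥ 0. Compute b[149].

Listing terms: b[0] = 19,  b[1] = 12,  b[2] = 0,  b[3] = 12,  b[4] = 12,  b[5] = 24,  b[6] = 5,  b[7] = 29,  b[8] = 3,  b[9] = 1,  b[10] = 4,  b[11] = 5,  b[12] = 9,  b[13] = 14,  b[14] = 23,  b[15] = 6,  b[16] = 29,  b[17] = 4,  b[18] = 2,  b[19] = 6,  b[20] = 8,  b[21] = 14,  b[22] = 22,  b[23] = 5,  b[24] = 27,  b[25] = 1,  b[26] = 28,  b[27] = 29,  b[28] = 26,  b[29] = 24,  b[30] = 19,  b[31] = 12.
Since (b[30], b[31]) = (b[0], b[1]) = (19, 12) (two consecutive terms determine the rest), the sequence is periodic with period 30.
(149 - 0) mod 30 = 29, so b[149] = b[29] = 24.

24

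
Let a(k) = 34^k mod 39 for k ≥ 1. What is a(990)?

a(1) = 34,  a(2) = 25,  a(3) = 31,  a(4) = 1,  a(5) = 34.
Since a(5) = a(1) = 34, the sequence is periodic with period 4.
(990 - 1) mod 4 = 1, so a(990) = a(2) = 25.

25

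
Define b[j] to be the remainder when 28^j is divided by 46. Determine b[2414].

Computing terms: b[1] = 28, b[2] = 2, b[3] = 10, b[4] = 4, b[5] = 20, b[6] = 8, b[7] = 40, b[8] = 16, b[9] = 34, b[10] = 32, b[11] = 22, b[12] = 18, b[13] = 44, b[14] = 36, b[15] = 42, b[16] = 26, b[17] = 38, b[18] = 6, b[19] = 30, b[20] = 12, b[21] = 14, b[22] = 24, b[23] = 28.
Since b[23] = b[1] = 28, the sequence is periodic with period 22.
So b[2414] = b[1 + ((2414-1) mod 22)] = b[16] = 26.

26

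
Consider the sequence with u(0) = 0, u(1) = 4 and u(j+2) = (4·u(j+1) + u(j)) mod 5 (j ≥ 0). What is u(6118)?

4

We have u(0) = 0,  u(1) = 4,  u(2) = 1,  u(3) = 3,  u(4) = 3,  u(5) = 0,  u(6) = 3,  u(7) = 2,  u(8) = 1,  u(9) = 1,  u(10) = 0,  u(11) = 1,  u(12) = 4,  u(13) = 2,  u(14) = 2,  u(15) = 0,  u(16) = 2,  u(17) = 3,  u(18) = 4,  u(19) = 4,  u(20) = 0,  u(21) = 4.
Since (u(20), u(21)) = (u(0), u(1)) = (0, 4) (two consecutive terms determine the rest), the sequence is periodic with period 20.
So u(6118) = u(0 + ((6118-0) mod 20)) = u(18) = 4.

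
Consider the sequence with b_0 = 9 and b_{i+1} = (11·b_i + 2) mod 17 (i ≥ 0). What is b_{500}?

6

We have b_0 = 9; b_1 = 16; b_2 = 8; b_3 = 5; b_4 = 6; b_5 = 0; b_6 = 2; b_7 = 7; b_8 = 11; b_9 = 4; b_{10} = 12; b_{11} = 15; b_{12} = 14; b_{13} = 3; b_{14} = 1; b_{15} = 13; b_{16} = 9.
Since b_{16} = b_0 = 9, the sequence is periodic with period 16.
(500 - 0) mod 16 = 4, so b_{500} = b_4 = 6.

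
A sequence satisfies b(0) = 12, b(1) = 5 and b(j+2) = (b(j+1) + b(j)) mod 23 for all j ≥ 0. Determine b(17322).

1

b(0) = 12,  b(1) = 5,  b(2) = 17,  b(3) = 22,  b(4) = 16,  b(5) = 15,  b(6) = 8,  b(7) = 0,  b(8) = 8,  b(9) = 8,  b(10) = 16,  b(11) = 1,  b(12) = 17,  b(13) = 18,  b(14) = 12,  b(15) = 7,  b(16) = 19,  b(17) = 3,  b(18) = 22,  b(19) = 2,  b(20) = 1,  b(21) = 3,  b(22) = 4,  b(23) = 7,  b(24) = 11,  b(25) = 18,  b(26) = 6,  b(27) = 1,  b(28) = 7,  b(29) = 8,  b(30) = 15,  b(31) = 0,  b(32) = 15,  b(33) = 15,  b(34) = 7,  b(35) = 22,  b(36) = 6,  b(37) = 5,  b(38) = 11,  b(39) = 16,  b(40) = 4,  b(41) = 20,  b(42) = 1,  b(43) = 21,  b(44) = 22,  b(45) = 20,  b(46) = 19,  b(47) = 16,  b(48) = 12,  b(49) = 5.
Since (b(48), b(49)) = (b(0), b(1)) = (12, 5) (two consecutive terms determine the rest), the sequence is periodic with period 48.
(17322 - 0) mod 48 = 42, so b(17322) = b(42) = 1.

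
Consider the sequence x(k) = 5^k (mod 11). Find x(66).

5

Listing terms: x(0) = 1; x(1) = 5; x(2) = 3; x(3) = 4; x(4) = 9; x(5) = 1.
The sequence repeats with period 5.
(66 - 0) mod 5 = 1, so x(66) = x(1) = 5.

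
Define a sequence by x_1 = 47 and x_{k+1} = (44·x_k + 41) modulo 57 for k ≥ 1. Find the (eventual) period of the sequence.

18

We have x_1 = 47, x_2 = 0, x_3 = 41, x_4 = 21, x_5 = 53, x_6 = 36, x_7 = 29, x_8 = 6, x_9 = 20, x_{10} = 9, x_{11} = 38, x_{12} = 3, x_{13} = 2, x_{14} = 15, x_{15} = 17, x_{16} = 48, x_{17} = 44, x_{18} = 39, x_{19} = 47.
Since x_{19} = x_1 = 47, the sequence is periodic with period 18.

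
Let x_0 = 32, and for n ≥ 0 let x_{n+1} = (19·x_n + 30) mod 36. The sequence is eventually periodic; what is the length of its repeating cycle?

We have x_0 = 32, x_1 = 26, x_2 = 20, x_3 = 14, x_4 = 8, x_5 = 2, x_6 = 32.
The sequence repeats with period 6.

6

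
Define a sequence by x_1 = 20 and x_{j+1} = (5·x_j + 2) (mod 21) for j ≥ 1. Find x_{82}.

Computing terms: x_1 = 20; x_2 = 18; x_3 = 8; x_4 = 0; x_5 = 2; x_6 = 12; x_7 = 20.
The sequence repeats with period 6.
(82 - 1) mod 6 = 3, so x_{82} = x_4 = 0.

0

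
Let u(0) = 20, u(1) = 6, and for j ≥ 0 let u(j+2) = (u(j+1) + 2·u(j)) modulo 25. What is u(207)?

Computing terms: u(0) = 20; u(1) = 6; u(2) = 21; u(3) = 8; u(4) = 0; u(5) = 16; u(6) = 16; u(7) = 23; u(8) = 5; u(9) = 1; u(10) = 11; u(11) = 13; u(12) = 10; u(13) = 11; u(14) = 6; u(15) = 3; u(16) = 15; u(17) = 21; u(18) = 1; u(19) = 18; u(20) = 20; u(21) = 6.
Since (u(20), u(21)) = (u(0), u(1)) = (20, 6) (two consecutive terms determine the rest), the sequence is periodic with period 20.
(207 - 0) mod 20 = 7, so u(207) = u(7) = 23.

23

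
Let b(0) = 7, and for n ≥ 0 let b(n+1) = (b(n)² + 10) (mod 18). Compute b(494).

17

Computing terms: b(0) = 7,  b(1) = 5,  b(2) = 17,  b(3) = 11,  b(4) = 5.
Since b(4) = b(1) = 5, the sequence is eventually periodic: after a pre-period of length 1 it cycles with period 3.
For n ≥ 1, b(n) depends only on (n - 1) mod 3. (494 - 1) mod 3 = 1, so b(494) = b(2) = 17.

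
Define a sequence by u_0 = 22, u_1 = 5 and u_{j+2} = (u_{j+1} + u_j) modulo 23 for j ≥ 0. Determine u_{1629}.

Computing terms: u_0 = 22,  u_1 = 5,  u_2 = 4,  u_3 = 9,  u_4 = 13,  u_5 = 22,  u_6 = 12,  u_7 = 11,  u_8 = 0,  u_9 = 11,  u_{10} = 11,  u_{11} = 22,  u_{12} = 10,  u_{13} = 9,  u_{14} = 19,  u_{15} = 5,  u_{16} = 1,  u_{17} = 6,  u_{18} = 7,  u_{19} = 13,  u_{20} = 20,  u_{21} = 10,  u_{22} = 7,  u_{23} = 17,  u_{24} = 1,  u_{25} = 18,  u_{26} = 19,  u_{27} = 14,  u_{28} = 10,  u_{29} = 1,  u_{30} = 11,  u_{31} = 12,  u_{32} = 0,  u_{33} = 12,  u_{34} = 12,  u_{35} = 1,  u_{36} = 13,  u_{37} = 14,  u_{38} = 4,  u_{39} = 18,  u_{40} = 22,  u_{41} = 17,  u_{42} = 16,  u_{43} = 10,  u_{44} = 3,  u_{45} = 13,  u_{46} = 16,  u_{47} = 6,  u_{48} = 22,  u_{49} = 5.
The sequence repeats with period 48.
So u_{1629} = u_{0 + ((1629-0) mod 48)} = u_{45} = 13.

13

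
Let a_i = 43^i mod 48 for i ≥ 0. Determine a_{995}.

19

a_0 = 1,  a_1 = 43,  a_2 = 25,  a_3 = 19,  a_4 = 1.
The sequence repeats with period 4.
(995 - 0) mod 4 = 3, so a_{995} = a_3 = 19.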